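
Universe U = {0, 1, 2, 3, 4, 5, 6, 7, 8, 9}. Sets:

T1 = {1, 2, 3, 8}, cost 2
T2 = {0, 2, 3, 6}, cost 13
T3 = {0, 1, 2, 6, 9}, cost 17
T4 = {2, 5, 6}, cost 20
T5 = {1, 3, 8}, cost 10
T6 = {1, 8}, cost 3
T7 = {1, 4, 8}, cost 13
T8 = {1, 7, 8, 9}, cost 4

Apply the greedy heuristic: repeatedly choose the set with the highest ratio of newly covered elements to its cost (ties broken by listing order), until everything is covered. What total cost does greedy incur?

Pick 1: T1 adds 4 new (1, 2, 3, 8) at cost 2 (ratio 4/2).
Pick 2: T8 adds 2 new (7, 9) at cost 4 (ratio 2/4).
Pick 3: T2 adds 2 new (0, 6) at cost 13 (ratio 2/13).
Pick 4: T7 adds 1 new (4) at cost 13 (ratio 1/13).
Pick 5: T4 adds 1 new (5) at cost 20 (ratio 1/20).
Greedy total cost: 2 + 4 + 13 + 13 + 20 = 52. (The true optimum is 50, so greedy overshoots here.)

52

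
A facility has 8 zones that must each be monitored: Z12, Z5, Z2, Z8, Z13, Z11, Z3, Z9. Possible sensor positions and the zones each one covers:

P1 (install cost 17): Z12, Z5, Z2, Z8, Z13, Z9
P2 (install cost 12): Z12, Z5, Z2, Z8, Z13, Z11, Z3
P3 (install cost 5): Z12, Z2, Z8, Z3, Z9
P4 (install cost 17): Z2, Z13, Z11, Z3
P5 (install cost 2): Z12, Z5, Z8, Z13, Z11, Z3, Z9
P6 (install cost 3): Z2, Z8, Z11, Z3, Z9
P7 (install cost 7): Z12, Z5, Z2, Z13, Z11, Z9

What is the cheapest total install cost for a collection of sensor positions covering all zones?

5

P5, P6 cover every zone at install cost 2 + 3 = 5.
Any cover uses at least 2 sensor positions; among all covering selections none totals below 5.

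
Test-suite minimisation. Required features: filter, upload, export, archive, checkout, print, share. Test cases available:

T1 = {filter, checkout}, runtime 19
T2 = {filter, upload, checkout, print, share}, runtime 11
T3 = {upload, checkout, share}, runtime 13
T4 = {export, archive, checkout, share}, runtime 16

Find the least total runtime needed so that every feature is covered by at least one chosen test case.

27

T2, T4 cover every feature at runtime 11 + 16 = 27.
Any cover uses at least 2 test cases; among all covering selections none totals below 27.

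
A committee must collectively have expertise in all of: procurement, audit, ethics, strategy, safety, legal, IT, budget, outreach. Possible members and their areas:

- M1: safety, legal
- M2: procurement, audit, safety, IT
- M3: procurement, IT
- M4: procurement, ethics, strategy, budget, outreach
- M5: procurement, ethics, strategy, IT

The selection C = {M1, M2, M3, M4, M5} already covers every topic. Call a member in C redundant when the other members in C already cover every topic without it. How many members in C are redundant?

Drop M1: legal uncovered — not redundant.
Drop M2: audit uncovered — not redundant.
Drop M3: the rest still cover every topic — redundant.
Drop M4: budget, outreach uncovered — not redundant.
Drop M5: the rest still cover every topic — redundant.
2 redundant: M3, M5.

2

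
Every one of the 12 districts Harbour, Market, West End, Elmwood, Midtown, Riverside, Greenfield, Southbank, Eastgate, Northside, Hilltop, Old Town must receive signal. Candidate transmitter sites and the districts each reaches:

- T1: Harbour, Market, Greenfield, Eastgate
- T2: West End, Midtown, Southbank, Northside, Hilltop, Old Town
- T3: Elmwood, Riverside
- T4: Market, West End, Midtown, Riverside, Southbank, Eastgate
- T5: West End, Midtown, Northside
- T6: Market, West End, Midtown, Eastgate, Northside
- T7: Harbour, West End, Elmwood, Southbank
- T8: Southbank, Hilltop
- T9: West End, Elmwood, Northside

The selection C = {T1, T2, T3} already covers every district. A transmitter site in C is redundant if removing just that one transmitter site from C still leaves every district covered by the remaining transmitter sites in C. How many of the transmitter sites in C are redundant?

Drop T1: Harbour, Market, Greenfield, Eastgate uncovered — not redundant.
Drop T2: West End, Midtown, Southbank, Northside, … uncovered — not redundant.
Drop T3: Elmwood, Riverside uncovered — not redundant.
None of the transmitter sites in C is redundant.

0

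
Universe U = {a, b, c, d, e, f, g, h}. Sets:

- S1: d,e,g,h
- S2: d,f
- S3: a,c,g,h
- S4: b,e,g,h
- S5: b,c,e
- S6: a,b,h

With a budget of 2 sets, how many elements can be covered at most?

6

Choosing S1, S3 covers {a, c, d, e, g, h} — 6 elements.
No choice of 2 sets does better; here b, f are left uncovered.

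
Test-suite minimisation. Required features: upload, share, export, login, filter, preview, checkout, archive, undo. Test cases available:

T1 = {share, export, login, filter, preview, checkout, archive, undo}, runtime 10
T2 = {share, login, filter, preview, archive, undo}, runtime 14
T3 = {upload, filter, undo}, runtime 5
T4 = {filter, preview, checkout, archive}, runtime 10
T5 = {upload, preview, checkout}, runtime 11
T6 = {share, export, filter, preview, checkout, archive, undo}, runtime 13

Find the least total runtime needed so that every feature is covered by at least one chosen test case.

T1, T3 cover every feature at runtime 10 + 5 = 15.
Any cover uses at least 2 test cases; among all covering selections none totals below 15.

15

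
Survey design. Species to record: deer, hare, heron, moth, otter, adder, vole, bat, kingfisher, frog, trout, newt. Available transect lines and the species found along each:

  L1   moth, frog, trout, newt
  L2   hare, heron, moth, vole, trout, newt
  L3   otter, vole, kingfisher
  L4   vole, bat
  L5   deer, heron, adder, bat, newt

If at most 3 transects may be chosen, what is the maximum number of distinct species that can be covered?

11

Choosing L1, L3, L5 covers {deer, heron, moth, otter, adder, vole, bat, kingfisher, frog, trout, newt} — 11 species.
No choice of 3 transects does better; here hare is left uncovered.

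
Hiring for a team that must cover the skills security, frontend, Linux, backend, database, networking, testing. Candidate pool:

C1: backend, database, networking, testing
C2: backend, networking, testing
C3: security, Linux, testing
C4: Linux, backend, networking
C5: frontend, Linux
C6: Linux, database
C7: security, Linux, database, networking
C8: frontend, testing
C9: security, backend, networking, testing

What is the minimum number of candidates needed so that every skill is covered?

C1, C3, C5 together cover {security, frontend, Linux, backend, database, networking, testing} — every skill.
No 2 of the 9 candidates cover everything (all 36 pairs fall short), so 3 is minimum.

3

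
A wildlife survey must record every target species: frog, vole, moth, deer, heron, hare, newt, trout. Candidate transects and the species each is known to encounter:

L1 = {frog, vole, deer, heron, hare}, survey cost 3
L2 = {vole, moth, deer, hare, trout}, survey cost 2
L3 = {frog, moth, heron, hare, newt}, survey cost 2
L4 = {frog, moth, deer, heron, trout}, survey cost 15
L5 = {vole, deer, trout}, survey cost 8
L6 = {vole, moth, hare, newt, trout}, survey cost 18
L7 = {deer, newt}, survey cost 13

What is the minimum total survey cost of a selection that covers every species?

L2, L3 cover every species at survey cost 2 + 2 = 4.
Any cover uses at least 2 transects; among all covering selections none totals below 4.

4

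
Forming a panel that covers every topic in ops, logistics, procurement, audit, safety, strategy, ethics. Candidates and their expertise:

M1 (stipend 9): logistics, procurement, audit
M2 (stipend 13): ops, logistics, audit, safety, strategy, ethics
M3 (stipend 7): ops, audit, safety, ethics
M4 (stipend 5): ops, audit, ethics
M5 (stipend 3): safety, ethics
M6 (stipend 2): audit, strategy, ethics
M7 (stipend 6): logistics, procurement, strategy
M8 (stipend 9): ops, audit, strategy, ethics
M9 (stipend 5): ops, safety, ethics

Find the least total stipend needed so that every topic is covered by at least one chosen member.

M3, M7 cover every topic at stipend 7 + 6 = 13.
Any cover uses at least 2 members; among all covering selections none totals below 13.

13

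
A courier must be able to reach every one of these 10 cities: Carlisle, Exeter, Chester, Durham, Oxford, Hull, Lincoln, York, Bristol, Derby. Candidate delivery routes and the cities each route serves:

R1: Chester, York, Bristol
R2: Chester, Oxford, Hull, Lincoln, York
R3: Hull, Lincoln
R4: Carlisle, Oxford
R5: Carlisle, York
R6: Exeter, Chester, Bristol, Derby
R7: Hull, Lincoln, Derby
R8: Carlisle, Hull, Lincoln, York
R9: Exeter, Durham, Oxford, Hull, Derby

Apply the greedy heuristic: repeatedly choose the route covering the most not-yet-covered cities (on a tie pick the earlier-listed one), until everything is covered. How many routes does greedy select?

Pick 1: R2 covers 5 new cities (Chester, Oxford, Hull, Lincoln, York).
Pick 2: R6 covers 3 new cities (Exeter, Bristol, Derby).
Pick 3: R4 covers 1 new cities (Carlisle).
Pick 4: R9 covers 1 new cities (Durham).
Greedy uses 4 routes. (The true minimum is 3.)

4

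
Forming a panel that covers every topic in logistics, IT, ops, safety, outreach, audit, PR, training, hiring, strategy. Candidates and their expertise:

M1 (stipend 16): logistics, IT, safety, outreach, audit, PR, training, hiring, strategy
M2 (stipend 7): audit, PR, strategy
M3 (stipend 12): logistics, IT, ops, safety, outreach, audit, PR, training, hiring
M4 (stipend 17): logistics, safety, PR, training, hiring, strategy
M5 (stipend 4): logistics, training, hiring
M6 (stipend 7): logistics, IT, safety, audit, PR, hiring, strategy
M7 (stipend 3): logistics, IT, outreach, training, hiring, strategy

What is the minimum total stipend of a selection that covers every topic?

M3, M7 cover every topic at stipend 12 + 3 = 15.
Any cover uses at least 2 members; among all covering selections none totals below 15.
Greedy by coverage-per-stipend would pick M7, M6, M3 for 22 — worse than the optimum 15.

15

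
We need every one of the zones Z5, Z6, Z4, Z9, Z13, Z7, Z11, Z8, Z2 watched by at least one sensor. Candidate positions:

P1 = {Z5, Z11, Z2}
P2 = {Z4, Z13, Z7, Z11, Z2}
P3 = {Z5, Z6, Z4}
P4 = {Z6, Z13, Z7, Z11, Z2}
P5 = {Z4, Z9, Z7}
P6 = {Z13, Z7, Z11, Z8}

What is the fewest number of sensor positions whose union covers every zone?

4

P1, P3, P5, P6 together cover {Z5, Z6, Z4, Z9, Z13, Z7, Z11, Z8, Z2} — every zone.
No 3 of the 6 sensor positions cover everything (all 20 triples fall short), so 4 is minimum.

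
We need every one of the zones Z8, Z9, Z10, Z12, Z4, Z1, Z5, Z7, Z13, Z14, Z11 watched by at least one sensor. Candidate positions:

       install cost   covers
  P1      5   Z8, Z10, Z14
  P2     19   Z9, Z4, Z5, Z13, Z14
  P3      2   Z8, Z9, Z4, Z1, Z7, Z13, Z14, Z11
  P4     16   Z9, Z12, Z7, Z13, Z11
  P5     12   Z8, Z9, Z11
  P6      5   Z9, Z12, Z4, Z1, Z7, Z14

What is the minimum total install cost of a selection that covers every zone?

P1, P2, P3, P6 cover every zone at install cost 5 + 19 + 2 + 5 = 31.
Any cover uses at least 4 sensor positions; among all covering selections none totals below 31.

31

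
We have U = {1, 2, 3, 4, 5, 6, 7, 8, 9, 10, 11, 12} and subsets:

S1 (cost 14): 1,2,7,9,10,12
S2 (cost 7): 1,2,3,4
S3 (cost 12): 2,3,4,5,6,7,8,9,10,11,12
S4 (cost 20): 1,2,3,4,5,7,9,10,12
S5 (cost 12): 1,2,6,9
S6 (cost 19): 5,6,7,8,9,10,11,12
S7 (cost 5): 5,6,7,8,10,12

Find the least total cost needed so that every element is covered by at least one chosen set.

19

S2, S3 cover every element at cost 7 + 12 = 19.
Any cover uses at least 2 sets; among all covering selections none totals below 19.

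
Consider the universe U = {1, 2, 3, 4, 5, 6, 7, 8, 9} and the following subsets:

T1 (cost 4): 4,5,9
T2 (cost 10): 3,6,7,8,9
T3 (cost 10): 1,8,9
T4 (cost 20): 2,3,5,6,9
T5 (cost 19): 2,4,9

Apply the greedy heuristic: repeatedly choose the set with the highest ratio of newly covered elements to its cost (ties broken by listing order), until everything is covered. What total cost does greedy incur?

Pick 1: T1 adds 3 new (4, 5, 9) at cost 4 (ratio 3/4).
Pick 2: T2 adds 4 new (3, 6, 7, 8) at cost 10 (ratio 4/10).
Pick 3: T3 adds 1 new (1) at cost 10 (ratio 1/10).
Pick 4: T5 adds 1 new (2) at cost 19 (ratio 1/19).
Greedy total cost: 4 + 10 + 10 + 19 = 43.

43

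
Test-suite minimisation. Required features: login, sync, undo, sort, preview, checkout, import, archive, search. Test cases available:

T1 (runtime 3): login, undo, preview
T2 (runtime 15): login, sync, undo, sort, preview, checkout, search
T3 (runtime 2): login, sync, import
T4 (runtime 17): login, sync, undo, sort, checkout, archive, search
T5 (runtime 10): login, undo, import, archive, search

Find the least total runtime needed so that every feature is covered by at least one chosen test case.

T1, T3, T4 cover every feature at runtime 3 + 2 + 17 = 22.
Any cover uses at least 2 test cases; among all covering selections none totals below 22.

22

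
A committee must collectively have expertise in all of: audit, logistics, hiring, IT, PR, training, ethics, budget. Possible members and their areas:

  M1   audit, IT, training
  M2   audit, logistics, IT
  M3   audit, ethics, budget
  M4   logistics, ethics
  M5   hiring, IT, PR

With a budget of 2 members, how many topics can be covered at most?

Choosing M3, M5 covers {audit, hiring, IT, PR, ethics, budget} — 6 topics.
No choice of 2 members does better; here logistics, training are left uncovered.

6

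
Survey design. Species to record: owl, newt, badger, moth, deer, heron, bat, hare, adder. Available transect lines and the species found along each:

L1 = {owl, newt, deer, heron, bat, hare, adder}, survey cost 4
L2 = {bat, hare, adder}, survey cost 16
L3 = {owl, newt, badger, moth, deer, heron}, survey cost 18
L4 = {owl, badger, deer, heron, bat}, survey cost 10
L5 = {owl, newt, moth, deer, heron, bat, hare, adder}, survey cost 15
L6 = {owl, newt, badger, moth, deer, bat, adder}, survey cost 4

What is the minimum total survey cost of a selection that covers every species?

L1, L6 cover every species at survey cost 4 + 4 = 8.
Any cover uses at least 2 transects; among all covering selections none totals below 8.

8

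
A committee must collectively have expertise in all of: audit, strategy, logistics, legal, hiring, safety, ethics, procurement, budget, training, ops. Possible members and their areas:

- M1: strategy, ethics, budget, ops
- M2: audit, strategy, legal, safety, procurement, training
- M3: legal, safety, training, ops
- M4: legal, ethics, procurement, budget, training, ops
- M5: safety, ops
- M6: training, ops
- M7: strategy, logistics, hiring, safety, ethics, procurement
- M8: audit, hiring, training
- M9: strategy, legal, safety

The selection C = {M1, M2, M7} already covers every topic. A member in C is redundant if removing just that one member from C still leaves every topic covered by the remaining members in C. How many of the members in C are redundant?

Drop M1: budget, ops uncovered — not redundant.
Drop M2: audit, legal, training uncovered — not redundant.
Drop M7: logistics, hiring uncovered — not redundant.
None of the members in C is redundant.

0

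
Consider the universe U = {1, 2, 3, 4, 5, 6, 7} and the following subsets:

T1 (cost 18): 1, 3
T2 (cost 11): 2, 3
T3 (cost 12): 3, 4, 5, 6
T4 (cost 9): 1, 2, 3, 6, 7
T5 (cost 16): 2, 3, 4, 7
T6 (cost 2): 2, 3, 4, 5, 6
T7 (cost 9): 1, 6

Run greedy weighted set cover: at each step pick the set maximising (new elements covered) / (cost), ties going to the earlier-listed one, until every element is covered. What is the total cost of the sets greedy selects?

11

Pick 1: T6 adds 5 new (2, 3, 4, 5, 6) at cost 2 (ratio 5/2).
Pick 2: T4 adds 2 new (1, 7) at cost 9 (ratio 2/9).
Greedy total cost: 2 + 9 = 11.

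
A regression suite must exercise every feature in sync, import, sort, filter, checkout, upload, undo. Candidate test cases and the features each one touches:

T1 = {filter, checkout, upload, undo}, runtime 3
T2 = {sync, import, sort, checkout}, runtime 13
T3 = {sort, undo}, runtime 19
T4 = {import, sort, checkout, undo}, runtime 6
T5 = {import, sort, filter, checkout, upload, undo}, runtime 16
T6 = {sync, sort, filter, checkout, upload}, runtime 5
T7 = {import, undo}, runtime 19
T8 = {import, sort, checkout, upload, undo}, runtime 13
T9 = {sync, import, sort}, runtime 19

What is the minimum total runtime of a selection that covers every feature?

11

T4, T6 cover every feature at runtime 6 + 5 = 11.
Any cover uses at least 2 test cases; among all covering selections none totals below 11.
Greedy by coverage-per-runtime would pick T1, T6, T4 for 14 — worse than the optimum 11.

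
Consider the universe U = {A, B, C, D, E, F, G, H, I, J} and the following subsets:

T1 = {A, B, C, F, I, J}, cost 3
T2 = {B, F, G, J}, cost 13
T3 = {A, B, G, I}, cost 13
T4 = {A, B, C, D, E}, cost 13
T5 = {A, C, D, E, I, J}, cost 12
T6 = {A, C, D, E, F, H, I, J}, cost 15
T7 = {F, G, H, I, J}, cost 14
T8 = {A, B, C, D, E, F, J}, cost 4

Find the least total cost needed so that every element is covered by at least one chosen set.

18

T7, T8 cover every element at cost 14 + 4 = 18.
Any cover uses at least 2 sets; among all covering selections none totals below 18.
Greedy by coverage-per-cost would pick T1, T8, T7 for 21 — worse than the optimum 18.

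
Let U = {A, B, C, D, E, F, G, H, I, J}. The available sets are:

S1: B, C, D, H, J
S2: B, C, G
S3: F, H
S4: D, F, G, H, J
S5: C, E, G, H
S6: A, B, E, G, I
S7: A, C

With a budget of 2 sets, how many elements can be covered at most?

9

Choosing S1, S6 covers {A, B, C, D, E, G, H, I, J} — 9 elements.
No choice of 2 sets does better; here F is left uncovered.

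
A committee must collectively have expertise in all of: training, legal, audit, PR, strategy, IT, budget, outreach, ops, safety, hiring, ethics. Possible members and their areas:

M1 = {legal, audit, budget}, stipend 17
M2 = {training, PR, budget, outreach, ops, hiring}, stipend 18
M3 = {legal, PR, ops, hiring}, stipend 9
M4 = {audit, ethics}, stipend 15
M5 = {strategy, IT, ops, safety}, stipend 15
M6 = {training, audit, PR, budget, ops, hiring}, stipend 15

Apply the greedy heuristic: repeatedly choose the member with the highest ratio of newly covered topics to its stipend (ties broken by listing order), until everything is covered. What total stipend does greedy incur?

Pick 1: M3 adds 4 new (legal, PR, ops, hiring) at stipend 9 (ratio 4/9).
Pick 2: M5 adds 3 new (strategy, IT, safety) at stipend 15 (ratio 3/15).
Pick 3: M6 adds 3 new (training, audit, budget) at stipend 15 (ratio 3/15).
Pick 4: M4 adds 1 new (ethics) at stipend 15 (ratio 1/15).
Pick 5: M2 adds 1 new (outreach) at stipend 18 (ratio 1/18).
Greedy total stipend: 9 + 15 + 15 + 15 + 18 = 72. (The true optimum is 57, so greedy overshoots here.)

72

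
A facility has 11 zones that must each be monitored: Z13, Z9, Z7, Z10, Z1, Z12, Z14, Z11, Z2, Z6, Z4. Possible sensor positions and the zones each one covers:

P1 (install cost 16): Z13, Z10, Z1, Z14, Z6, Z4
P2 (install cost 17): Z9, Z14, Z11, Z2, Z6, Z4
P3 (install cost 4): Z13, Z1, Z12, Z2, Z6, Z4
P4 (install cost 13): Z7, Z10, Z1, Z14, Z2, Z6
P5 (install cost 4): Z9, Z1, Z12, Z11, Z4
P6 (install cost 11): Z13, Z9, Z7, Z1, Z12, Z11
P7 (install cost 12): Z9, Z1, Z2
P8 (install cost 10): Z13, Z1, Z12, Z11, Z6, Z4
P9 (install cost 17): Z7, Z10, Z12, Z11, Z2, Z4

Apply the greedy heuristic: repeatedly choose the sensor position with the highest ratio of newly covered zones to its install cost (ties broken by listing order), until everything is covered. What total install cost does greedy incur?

Pick 1: P3 adds 6 new (Z13, Z1, Z12, Z2, Z6, Z4) at install cost 4 (ratio 6/4).
Pick 2: P5 adds 2 new (Z9, Z11) at install cost 4 (ratio 2/4).
Pick 3: P4 adds 3 new (Z7, Z10, Z14) at install cost 13 (ratio 3/13).
Greedy total install cost: 4 + 4 + 13 = 21.

21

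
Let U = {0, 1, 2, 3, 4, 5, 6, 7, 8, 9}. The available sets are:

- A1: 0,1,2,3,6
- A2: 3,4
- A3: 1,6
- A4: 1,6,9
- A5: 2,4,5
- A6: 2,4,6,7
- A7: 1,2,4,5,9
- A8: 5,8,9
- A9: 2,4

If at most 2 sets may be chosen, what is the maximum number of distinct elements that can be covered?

8

Choosing A1, A7 covers {0, 1, 2, 3, 4, 5, 6, 9} — 8 elements.
No choice of 2 sets does better; here 7, 8 are left uncovered.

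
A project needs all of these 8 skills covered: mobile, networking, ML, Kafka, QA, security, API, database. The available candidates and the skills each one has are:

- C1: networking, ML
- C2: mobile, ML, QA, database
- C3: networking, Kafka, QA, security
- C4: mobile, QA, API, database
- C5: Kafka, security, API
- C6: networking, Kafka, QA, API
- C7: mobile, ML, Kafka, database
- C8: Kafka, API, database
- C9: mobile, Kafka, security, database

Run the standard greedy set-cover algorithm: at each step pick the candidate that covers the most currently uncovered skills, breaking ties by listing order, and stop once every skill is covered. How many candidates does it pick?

3

Pick 1: C2 covers 4 new skills (mobile, ML, QA, database).
Pick 2: C3 covers 3 new skills (networking, Kafka, security).
Pick 3: C4 covers 1 new skills (API).
Greedy uses 3 candidates.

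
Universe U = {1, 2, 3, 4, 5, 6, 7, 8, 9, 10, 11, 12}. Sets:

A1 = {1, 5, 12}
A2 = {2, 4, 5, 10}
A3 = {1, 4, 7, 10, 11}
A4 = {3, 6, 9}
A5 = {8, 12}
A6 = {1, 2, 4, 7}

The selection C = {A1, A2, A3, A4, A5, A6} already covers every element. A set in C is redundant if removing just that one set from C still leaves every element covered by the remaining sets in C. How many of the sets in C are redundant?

Drop A1: the rest still cover every element — redundant.
Drop A2: the rest still cover every element — redundant.
Drop A3: 11 uncovered — not redundant.
Drop A4: 3, 6, 9 uncovered — not redundant.
Drop A5: 8 uncovered — not redundant.
Drop A6: the rest still cover every element — redundant.
3 redundant: A1, A2, A6.

3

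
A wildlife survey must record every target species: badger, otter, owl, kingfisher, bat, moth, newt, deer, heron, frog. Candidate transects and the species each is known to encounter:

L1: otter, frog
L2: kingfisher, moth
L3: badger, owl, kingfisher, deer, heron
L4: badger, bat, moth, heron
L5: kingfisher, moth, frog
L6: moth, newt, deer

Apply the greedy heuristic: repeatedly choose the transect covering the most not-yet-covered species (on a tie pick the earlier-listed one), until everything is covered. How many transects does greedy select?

Pick 1: L3 covers 5 new species (badger, owl, kingfisher, deer, heron).
Pick 2: L1 covers 2 new species (otter, frog).
Pick 3: L4 covers 2 new species (bat, moth).
Pick 4: L6 covers 1 new species (newt).
Greedy uses 4 transects.

4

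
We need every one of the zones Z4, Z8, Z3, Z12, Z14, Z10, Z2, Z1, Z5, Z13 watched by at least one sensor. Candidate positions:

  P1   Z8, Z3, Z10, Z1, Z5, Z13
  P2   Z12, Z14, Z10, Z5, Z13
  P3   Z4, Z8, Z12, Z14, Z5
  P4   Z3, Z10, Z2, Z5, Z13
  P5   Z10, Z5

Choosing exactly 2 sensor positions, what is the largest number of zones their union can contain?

Choosing P1, P3 covers {Z4, Z8, Z3, Z12, Z14, Z10, Z1, Z5, Z13} — 9 zones.
No choice of 2 sensor positions does better; here Z2 is left uncovered.

9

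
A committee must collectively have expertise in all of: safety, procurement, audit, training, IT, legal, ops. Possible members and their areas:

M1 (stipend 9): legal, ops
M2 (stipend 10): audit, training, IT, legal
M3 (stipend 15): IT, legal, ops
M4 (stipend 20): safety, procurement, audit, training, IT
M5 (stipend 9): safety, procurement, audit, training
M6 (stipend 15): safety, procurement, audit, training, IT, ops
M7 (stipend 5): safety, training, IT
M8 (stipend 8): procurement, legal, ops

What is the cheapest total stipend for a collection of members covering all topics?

22

M5, M7, M8 cover every topic at stipend 9 + 5 + 8 = 22.
Any cover uses at least 2 members; among all covering selections none totals below 22.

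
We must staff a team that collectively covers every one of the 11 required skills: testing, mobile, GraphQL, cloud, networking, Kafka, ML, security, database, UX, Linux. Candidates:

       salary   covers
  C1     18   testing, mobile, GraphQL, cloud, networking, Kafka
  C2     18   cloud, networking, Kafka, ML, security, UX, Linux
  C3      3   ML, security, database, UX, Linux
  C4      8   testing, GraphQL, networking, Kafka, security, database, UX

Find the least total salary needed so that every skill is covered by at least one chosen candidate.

C1, C3 cover every skill at salary 18 + 3 = 21.
Any cover uses at least 2 candidates; among all covering selections none totals below 21.
Greedy by coverage-per-salary would pick C3, C4, C1 for 29 — worse than the optimum 21.

21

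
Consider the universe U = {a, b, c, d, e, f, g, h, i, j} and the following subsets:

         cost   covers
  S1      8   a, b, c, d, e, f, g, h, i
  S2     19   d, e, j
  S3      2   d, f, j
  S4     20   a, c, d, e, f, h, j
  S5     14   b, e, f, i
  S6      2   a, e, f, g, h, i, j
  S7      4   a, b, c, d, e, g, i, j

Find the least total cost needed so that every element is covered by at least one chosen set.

6

S6, S7 cover every element at cost 2 + 4 = 6.
Any cover uses at least 2 sets; among all covering selections none totals below 6.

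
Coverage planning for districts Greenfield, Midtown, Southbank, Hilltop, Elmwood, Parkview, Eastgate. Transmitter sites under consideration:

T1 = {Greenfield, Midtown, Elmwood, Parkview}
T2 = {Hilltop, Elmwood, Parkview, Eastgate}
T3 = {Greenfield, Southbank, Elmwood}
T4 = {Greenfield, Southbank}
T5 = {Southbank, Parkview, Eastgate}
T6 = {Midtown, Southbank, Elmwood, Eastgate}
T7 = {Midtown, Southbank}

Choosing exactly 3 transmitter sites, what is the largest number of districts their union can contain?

Choosing T1, T2, T3 covers {Greenfield, Midtown, Southbank, Hilltop, Elmwood, Parkview, Eastgate} — 7 districts.
That is all 7 districts.

7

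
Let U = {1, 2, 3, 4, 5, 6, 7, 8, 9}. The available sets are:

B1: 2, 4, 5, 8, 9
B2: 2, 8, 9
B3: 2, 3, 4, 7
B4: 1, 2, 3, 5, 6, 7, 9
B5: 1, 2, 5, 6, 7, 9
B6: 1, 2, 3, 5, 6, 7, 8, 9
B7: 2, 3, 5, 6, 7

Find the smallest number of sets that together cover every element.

B1, B4 together cover {1, 2, 3, 4, 5, 6, 7, 8, 9} — every element.
No single set contains all 9 elements, so 2 is optimal.

2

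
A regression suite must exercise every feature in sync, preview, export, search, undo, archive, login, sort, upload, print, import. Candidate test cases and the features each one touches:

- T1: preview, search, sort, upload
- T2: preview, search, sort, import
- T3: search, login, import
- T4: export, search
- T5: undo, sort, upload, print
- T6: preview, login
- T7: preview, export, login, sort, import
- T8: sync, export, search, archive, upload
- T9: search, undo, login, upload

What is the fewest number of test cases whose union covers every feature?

T5, T7, T8 together cover {sync, preview, export, search, undo, archive, login, sort, upload, print, import} — every feature.
No 2 of the 9 test cases cover everything (all 36 pairs fall short), so 3 is minimum.

3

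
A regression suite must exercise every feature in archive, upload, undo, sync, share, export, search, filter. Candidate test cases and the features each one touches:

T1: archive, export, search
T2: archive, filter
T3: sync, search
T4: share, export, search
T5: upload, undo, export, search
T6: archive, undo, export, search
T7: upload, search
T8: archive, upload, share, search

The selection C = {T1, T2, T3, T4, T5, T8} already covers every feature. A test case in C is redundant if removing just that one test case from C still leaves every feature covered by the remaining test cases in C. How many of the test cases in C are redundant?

3

Drop T1: the rest still cover every feature — redundant.
Drop T2: filter uncovered — not redundant.
Drop T3: sync uncovered — not redundant.
Drop T4: the rest still cover every feature — redundant.
Drop T5: undo uncovered — not redundant.
Drop T8: the rest still cover every feature — redundant.
3 redundant: T1, T4, T8.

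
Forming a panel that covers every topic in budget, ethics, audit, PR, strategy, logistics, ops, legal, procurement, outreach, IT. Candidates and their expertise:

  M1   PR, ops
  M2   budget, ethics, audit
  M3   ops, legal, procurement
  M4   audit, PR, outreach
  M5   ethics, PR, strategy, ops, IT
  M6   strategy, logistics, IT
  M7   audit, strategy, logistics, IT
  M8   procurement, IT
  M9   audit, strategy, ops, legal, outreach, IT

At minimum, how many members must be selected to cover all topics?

M2, M3, M4, M6 together cover {budget, ethics, audit, PR, strategy, logistics, ops, legal, procurement, outreach, IT} — every topic.
No 3 of the 9 members cover everything (all 84 triples fall short), so 4 is minimum.
Greedy (largest uncovered first) would take M9, M2, M1, M3, M6 — 5 members — but 4 suffice.

4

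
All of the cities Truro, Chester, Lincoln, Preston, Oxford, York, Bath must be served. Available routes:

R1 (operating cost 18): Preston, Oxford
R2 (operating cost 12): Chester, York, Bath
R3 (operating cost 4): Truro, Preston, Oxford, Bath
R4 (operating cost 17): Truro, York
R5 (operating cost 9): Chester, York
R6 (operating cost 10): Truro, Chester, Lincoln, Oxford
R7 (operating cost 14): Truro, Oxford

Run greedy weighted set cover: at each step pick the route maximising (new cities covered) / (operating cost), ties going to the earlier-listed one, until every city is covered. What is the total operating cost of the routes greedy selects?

23

Pick 1: R3 adds 4 new (Truro, Preston, Oxford, Bath) at operating cost 4 (ratio 4/4).
Pick 2: R5 adds 2 new (Chester, York) at operating cost 9 (ratio 2/9).
Pick 3: R6 adds 1 new (Lincoln) at operating cost 10 (ratio 1/10).
Greedy total operating cost: 4 + 9 + 10 = 23.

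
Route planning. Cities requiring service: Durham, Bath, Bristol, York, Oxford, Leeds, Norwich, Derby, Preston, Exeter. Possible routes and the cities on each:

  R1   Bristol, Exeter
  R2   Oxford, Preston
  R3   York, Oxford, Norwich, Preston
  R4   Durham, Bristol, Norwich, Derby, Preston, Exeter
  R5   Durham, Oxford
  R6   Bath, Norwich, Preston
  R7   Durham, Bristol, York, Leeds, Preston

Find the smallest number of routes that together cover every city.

R2, R4, R6, R7 together cover {Durham, Bath, Bristol, York, Oxford, Leeds, Norwich, Derby, Preston, Exeter} — every city.
No 3 of the 7 routes cover everything (all 35 triples fall short), so 4 is minimum.

4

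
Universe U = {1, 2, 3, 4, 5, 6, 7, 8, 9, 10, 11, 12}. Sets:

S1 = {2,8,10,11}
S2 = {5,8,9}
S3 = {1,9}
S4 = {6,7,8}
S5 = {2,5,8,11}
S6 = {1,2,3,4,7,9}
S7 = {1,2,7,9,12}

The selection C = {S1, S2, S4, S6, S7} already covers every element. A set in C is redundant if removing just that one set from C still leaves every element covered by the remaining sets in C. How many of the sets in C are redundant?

Drop S1: 10, 11 uncovered — not redundant.
Drop S2: 5 uncovered — not redundant.
Drop S4: 6 uncovered — not redundant.
Drop S6: 3, 4 uncovered — not redundant.
Drop S7: 12 uncovered — not redundant.
None of the sets in C is redundant.

0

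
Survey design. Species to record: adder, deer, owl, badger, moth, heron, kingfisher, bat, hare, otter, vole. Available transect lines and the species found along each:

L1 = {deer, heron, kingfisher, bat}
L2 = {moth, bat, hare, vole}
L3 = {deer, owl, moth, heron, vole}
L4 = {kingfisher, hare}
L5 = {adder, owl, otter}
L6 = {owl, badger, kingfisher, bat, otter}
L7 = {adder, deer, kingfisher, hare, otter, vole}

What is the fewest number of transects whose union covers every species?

3

L3, L6, L7 together cover {adder, deer, owl, badger, moth, heron, kingfisher, bat, hare, otter, vole} — every species.
No 2 of the 7 transects cover everything (all 21 pairs fall short), so 3 is minimum.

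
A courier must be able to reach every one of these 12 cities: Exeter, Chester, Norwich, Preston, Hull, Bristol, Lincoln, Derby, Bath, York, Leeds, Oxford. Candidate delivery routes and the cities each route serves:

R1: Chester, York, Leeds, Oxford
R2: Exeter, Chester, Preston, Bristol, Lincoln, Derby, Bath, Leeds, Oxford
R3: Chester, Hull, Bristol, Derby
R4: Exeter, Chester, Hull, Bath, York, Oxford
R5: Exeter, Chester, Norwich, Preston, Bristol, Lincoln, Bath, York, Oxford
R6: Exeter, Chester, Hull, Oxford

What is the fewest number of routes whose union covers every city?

3

R1, R3, R5 together cover {Exeter, Chester, Norwich, Preston, Hull, Bristol, Lincoln, Derby, Bath, York, Leeds, Oxford} — every city.
No 2 of the 6 routes cover everything (all 15 pairs fall short), so 3 is minimum.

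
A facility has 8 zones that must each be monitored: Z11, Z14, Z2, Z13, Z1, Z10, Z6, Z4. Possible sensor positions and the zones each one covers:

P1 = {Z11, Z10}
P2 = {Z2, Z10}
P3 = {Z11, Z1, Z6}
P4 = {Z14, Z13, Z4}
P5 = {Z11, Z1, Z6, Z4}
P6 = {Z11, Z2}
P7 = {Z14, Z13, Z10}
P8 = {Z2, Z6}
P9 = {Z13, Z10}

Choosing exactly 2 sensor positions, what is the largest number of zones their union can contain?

Choosing P5, P7 covers {Z11, Z14, Z13, Z1, Z10, Z6, Z4} — 7 zones.
No choice of 2 sensor positions does better; here Z2 is left uncovered.

7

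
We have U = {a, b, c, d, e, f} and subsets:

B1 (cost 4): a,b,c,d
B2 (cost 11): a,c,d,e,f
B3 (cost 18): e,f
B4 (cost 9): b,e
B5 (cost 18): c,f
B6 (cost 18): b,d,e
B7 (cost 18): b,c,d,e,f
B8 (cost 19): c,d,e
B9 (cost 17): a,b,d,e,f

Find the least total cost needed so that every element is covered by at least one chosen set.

B1, B2 cover every element at cost 4 + 11 = 15.
Any cover uses at least 2 sets; among all covering selections none totals below 15.

15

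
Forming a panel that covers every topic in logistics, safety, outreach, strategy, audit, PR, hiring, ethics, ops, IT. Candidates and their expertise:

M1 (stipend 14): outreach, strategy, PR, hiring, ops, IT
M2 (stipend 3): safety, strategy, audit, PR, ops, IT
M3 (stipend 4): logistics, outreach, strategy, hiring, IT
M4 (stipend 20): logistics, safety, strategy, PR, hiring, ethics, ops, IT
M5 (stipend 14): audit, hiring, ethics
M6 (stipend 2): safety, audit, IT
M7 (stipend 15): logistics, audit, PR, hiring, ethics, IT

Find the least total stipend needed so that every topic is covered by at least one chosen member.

M2, M3, M5 cover every topic at stipend 3 + 4 + 14 = 21.
Any cover uses at least 3 members; among all covering selections none totals below 21.

21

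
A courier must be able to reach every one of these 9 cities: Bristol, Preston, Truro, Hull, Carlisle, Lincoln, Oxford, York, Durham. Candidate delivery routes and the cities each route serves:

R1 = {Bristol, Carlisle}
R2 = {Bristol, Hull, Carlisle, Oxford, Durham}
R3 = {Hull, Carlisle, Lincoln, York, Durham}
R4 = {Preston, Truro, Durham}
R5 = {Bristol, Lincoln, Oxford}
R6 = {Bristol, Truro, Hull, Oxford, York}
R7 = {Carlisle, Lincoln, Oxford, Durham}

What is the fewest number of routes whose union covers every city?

R2, R3, R4 together cover {Bristol, Preston, Truro, Hull, Carlisle, Lincoln, Oxford, York, Durham} — every city.
No 2 of the 7 routes cover everything (all 21 pairs fall short), so 3 is minimum.

3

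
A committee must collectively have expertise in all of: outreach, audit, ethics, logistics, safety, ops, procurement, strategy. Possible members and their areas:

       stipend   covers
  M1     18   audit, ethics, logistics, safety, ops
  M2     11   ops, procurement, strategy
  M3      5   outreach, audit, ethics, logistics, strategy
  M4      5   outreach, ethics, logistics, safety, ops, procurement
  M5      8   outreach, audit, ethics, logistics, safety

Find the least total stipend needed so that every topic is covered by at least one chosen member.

M3, M4 cover every topic at stipend 5 + 5 = 10.
Any cover uses at least 2 members; among all covering selections none totals below 10.

10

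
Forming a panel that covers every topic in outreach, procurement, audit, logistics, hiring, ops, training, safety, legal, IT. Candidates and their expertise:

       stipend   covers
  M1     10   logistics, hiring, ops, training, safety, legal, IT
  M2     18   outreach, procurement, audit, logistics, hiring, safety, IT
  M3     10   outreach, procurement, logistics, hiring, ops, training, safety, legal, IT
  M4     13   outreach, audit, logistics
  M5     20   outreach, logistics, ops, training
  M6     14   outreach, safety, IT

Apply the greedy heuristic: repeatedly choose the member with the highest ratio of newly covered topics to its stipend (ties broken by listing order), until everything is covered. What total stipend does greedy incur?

Pick 1: M3 adds 9 new (outreach, procurement, logistics, hiring, ops, training, safety, legal, IT) at stipend 10 (ratio 9/10).
Pick 2: M4 adds 1 new (audit) at stipend 13 (ratio 1/13).
Greedy total stipend: 10 + 13 = 23.

23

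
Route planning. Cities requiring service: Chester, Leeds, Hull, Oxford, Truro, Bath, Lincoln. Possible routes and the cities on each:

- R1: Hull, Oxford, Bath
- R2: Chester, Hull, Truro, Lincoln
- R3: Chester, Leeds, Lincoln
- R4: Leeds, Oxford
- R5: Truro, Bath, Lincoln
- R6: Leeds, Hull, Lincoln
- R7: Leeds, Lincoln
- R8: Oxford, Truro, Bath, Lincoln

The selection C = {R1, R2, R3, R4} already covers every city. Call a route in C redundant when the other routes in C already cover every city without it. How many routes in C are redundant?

2

Drop R1: Bath uncovered — not redundant.
Drop R2: Truro uncovered — not redundant.
Drop R3: the rest still cover every city — redundant.
Drop R4: the rest still cover every city — redundant.
2 redundant: R3, R4.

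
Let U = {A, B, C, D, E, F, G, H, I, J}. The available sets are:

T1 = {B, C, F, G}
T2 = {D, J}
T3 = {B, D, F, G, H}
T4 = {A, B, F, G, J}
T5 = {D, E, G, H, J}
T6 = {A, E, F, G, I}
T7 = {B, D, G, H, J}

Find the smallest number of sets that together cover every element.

3

T1, T5, T6 together cover {A, B, C, D, E, F, G, H, I, J} — every element.
No 2 of the 7 sets cover everything (all 21 pairs fall short), so 3 is minimum.
Greedy (largest uncovered first) would take T3, T6, T1, T2 — 4 sets — but 3 suffice.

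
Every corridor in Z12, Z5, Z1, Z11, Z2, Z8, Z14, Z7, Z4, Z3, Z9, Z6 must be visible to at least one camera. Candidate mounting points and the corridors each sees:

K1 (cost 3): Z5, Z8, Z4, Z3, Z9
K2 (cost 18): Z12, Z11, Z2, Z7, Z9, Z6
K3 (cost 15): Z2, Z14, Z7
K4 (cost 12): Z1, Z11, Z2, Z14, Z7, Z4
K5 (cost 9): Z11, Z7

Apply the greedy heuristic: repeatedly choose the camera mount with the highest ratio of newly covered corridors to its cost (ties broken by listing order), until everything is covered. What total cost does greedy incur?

Pick 1: K1 adds 5 new (Z5, Z8, Z4, Z3, Z9) at cost 3 (ratio 5/3).
Pick 2: K4 adds 5 new (Z1, Z11, Z2, Z14, Z7) at cost 12 (ratio 5/12).
Pick 3: K2 adds 2 new (Z12, Z6) at cost 18 (ratio 2/18).
Greedy total cost: 3 + 12 + 18 = 33.

33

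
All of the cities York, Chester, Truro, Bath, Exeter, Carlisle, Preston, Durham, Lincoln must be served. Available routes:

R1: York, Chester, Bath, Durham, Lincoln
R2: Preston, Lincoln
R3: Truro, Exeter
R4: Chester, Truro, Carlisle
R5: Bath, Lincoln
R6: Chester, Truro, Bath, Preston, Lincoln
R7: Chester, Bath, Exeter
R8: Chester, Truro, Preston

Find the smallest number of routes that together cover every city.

4

R1, R2, R3, R4 together cover {York, Chester, Truro, Bath, Exeter, Carlisle, Preston, Durham, Lincoln} — every city.
No 3 of the 8 routes cover everything (all 56 triples fall short), so 4 is minimum.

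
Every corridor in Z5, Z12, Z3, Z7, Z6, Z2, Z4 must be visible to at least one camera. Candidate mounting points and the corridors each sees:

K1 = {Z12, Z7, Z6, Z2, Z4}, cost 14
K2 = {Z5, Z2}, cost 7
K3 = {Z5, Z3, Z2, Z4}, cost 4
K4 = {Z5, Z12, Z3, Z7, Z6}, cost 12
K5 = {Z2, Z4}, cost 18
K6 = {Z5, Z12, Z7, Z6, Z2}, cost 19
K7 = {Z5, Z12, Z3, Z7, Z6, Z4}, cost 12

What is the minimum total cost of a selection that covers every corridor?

K3, K4 cover every corridor at cost 4 + 12 = 16.
Any cover uses at least 2 camera mounts; among all covering selections none totals below 16.

16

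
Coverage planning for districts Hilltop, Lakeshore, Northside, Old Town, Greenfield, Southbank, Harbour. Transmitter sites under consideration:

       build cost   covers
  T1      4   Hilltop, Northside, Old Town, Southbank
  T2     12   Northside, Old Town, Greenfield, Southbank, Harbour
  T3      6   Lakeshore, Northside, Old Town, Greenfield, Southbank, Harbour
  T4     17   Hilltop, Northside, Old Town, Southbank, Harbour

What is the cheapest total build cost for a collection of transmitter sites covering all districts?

10

T1, T3 cover every district at build cost 4 + 6 = 10.
Any cover uses at least 2 transmitter sites; among all covering selections none totals below 10.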